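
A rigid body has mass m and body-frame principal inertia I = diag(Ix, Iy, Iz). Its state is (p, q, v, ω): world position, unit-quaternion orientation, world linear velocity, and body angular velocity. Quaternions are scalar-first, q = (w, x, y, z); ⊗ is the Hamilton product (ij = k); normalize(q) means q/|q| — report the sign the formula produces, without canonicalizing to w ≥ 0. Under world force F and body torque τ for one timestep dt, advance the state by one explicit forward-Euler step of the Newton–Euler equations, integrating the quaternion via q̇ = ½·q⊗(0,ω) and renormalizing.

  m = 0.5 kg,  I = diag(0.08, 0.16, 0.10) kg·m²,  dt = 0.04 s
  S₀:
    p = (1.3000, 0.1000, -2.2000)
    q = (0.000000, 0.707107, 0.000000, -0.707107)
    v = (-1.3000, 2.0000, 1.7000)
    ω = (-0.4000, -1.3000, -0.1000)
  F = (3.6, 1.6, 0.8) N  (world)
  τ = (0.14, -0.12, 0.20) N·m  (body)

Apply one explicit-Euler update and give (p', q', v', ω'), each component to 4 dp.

p' = (1.2480, 0.1800, -2.1320)
q' = (0.0042, 0.6885, 0.0071, -0.7252)
v' = (-1.0120, 2.1280, 1.7640)
ω' = (-0.3261, -1.3298, -0.0366)

a = (7.2000, 3.2000, 1.6000)
new position p' = (1.2480, 0.1800, -2.1320)
new velocity v' = (-1.0120, 2.1280, 1.7640)
α = I⁻¹(τ − ω×Iω) = (1.8475, -0.7450, 1.5840)
ω + α·dt = (-0.3261, -1.3298, -0.0366)
q⊗(0,ω) = (0.2121321, -0.9192391, 0.3535535, -0.9192391)
updated quaternion q' = (0.0042, 0.6885, 0.0071, -0.7252)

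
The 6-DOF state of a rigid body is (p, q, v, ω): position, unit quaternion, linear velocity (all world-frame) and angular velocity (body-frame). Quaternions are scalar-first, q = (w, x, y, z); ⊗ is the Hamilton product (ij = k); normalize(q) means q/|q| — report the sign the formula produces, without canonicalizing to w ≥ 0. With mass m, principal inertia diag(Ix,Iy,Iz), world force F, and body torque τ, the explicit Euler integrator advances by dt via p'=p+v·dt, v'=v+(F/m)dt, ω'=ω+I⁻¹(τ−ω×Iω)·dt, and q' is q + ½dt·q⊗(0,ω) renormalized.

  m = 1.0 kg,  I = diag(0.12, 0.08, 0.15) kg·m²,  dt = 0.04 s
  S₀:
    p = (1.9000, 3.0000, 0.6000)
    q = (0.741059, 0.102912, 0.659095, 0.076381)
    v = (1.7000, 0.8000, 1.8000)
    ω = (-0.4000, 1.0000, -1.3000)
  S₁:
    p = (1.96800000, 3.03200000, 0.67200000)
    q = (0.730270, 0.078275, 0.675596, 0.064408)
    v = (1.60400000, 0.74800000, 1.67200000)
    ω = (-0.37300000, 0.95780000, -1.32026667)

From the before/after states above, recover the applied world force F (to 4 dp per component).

Δv = v₁−v₀ = (-0.09600000, -0.05200000, -0.12800000)
F = m·Δv/dt = (-2.4000, -1.3000, -3.2000)

F = (-2.4000, -1.3000, -3.2000)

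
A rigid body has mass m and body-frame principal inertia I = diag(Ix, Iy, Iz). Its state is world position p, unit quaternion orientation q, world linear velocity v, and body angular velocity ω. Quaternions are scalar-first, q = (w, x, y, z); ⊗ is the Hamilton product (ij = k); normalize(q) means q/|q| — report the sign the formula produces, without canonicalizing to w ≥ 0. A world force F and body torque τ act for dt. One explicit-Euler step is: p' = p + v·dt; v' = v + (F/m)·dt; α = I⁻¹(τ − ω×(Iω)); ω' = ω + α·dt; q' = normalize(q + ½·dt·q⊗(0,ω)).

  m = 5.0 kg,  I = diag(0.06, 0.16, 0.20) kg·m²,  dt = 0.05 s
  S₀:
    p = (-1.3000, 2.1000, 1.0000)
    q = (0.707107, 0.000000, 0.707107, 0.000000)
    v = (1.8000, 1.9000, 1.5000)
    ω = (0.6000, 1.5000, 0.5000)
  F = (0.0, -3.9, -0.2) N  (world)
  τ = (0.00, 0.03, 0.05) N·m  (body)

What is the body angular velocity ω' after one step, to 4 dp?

(τ − ω×Iω)/I = (-0.5000, 0.4500, -0.2000)
ω' = ω + α·dt = (0.5750, 1.5225, 0.4900)

ω' = (0.5750, 1.5225, 0.4900)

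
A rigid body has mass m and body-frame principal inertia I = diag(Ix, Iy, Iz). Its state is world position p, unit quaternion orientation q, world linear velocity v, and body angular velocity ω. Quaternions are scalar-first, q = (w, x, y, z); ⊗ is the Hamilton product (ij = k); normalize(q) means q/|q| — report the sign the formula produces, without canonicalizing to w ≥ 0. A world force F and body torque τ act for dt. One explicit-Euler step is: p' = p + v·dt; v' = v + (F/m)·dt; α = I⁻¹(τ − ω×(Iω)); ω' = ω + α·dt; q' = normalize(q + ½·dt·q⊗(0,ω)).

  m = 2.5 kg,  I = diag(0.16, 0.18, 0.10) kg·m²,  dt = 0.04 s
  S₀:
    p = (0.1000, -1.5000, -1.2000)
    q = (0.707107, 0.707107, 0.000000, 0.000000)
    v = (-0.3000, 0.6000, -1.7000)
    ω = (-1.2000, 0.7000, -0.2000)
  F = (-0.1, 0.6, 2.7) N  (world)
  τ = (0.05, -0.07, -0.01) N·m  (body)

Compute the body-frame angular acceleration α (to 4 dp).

α = (0.2425, -0.4689, 0.0680)

precession coupling ω×(Iω) = (0.0112, 0.0144, -0.0168)
α = I⁻¹(τ − ω×Iω) = (0.2425, -0.4689, 0.0680)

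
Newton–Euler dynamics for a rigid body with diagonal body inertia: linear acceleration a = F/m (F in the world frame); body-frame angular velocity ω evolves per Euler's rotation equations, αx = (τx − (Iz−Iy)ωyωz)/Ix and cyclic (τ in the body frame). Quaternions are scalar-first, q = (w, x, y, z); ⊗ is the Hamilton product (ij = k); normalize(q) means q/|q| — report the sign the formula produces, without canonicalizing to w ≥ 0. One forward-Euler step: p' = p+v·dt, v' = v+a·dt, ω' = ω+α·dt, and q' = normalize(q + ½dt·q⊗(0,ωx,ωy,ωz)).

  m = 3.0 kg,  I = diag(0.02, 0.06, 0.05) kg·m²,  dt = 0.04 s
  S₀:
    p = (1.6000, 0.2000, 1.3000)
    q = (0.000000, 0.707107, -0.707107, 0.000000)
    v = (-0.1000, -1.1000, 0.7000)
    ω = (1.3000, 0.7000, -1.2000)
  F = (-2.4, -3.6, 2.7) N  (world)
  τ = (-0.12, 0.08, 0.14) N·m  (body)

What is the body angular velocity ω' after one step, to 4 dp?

gyro term ω×Iω = (0.0084, 0.0468, 0.0364)
angular accel α = (-6.4200, 0.5533, 2.0720)
ω' = ω + α·dt = (1.0432, 0.7221, -1.1171)

ω' = (1.0432, 0.7221, -1.1171)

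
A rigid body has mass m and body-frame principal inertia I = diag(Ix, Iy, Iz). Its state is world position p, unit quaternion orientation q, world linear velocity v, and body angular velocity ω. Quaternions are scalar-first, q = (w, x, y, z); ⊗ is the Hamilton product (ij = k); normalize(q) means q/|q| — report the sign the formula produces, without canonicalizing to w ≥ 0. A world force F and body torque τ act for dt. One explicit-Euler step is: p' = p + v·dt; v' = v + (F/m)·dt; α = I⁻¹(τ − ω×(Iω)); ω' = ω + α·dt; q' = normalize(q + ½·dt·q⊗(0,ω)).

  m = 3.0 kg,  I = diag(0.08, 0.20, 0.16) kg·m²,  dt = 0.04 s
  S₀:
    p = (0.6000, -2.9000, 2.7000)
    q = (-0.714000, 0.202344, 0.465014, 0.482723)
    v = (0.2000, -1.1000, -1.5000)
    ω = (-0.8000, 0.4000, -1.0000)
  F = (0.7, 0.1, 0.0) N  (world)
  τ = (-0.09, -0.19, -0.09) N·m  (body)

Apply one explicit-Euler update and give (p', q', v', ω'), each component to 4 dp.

p' = (0.6080, -2.9440, 2.6400)
q' = (-0.7046, 0.2005, 0.4555, 0.5059)
v' = (0.2093, -1.0987, -1.5000)
ω' = (-0.8530, 0.3748, -1.0129)

linear accel F/m = (0.2333, 0.0333, 0.0000)
new position p' = (0.6080, -2.9440, 2.6400)
v' = v + a·dt = (0.2093, -1.0987, -1.5000)
ω×(Iω) gyroscopic = (0.0160, -0.0640, -0.0384)
(τ − ω×Iω)/I = (-1.3250, -0.6300, -0.3225)
new body rate ω' = (-0.8530, 0.3748, -1.0129)
2q̇ = q⊗(0,ω) = (0.4585926, -0.0869032, -0.4694344, 1.1669488)
updated quaternion q' = (-0.7046, 0.2005, 0.4555, 0.5059)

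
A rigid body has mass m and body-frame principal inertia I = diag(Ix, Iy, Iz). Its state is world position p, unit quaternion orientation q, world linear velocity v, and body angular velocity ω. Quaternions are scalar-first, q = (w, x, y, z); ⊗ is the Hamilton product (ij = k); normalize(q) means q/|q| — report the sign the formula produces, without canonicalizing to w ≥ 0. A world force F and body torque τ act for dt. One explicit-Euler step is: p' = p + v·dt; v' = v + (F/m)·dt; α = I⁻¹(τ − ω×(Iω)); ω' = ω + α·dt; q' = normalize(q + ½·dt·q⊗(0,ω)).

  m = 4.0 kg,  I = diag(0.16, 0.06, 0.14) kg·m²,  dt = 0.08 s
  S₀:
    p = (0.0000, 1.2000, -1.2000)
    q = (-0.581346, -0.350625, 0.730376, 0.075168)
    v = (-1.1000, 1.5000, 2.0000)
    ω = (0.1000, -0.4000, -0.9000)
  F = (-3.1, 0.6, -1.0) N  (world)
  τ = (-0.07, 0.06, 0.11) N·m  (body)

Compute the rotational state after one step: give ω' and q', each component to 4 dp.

ω' = (0.0506, -0.3176, -0.8394)
q' = (-0.5651, -0.3777, 0.7268, 0.0987)

gyro term ω×Iω = (0.0288, -0.0018, 0.0040)
α = I⁻¹(τ − ω×Iω) = (-0.6175, 1.0300, 0.7571)
new body rate ω' = (0.0506, -0.3176, -0.8394)
q⊗(0,ω) = (0.3948641, -0.6854058, -0.0755073, 0.5904238)
q + ½dt·q⊗(0,ω), renormalized = (-0.5651, -0.3777, 0.7268, 0.0987)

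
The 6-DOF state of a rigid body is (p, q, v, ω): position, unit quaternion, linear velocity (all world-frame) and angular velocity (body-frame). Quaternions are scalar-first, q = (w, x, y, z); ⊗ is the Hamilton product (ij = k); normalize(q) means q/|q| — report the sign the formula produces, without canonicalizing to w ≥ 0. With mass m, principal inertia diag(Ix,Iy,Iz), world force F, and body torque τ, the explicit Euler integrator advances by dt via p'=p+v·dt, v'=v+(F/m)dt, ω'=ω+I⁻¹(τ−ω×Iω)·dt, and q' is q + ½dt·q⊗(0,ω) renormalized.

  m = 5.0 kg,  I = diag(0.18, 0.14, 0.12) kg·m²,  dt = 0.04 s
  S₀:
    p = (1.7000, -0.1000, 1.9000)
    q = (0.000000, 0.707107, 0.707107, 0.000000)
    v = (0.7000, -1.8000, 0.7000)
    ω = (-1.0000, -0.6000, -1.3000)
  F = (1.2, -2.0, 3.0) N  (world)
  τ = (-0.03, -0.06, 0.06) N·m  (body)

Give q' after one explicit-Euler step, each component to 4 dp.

q' = (0.0226, 0.6883, 0.7250, 0.0057)

q⊗(0,ω) = (1.1313712, -0.9192391, 0.9192391, 0.2828428)
q' = normalize(q + ½dt·q⊗(0,ω)) = (0.0226, 0.6883, 0.7250, 0.0057)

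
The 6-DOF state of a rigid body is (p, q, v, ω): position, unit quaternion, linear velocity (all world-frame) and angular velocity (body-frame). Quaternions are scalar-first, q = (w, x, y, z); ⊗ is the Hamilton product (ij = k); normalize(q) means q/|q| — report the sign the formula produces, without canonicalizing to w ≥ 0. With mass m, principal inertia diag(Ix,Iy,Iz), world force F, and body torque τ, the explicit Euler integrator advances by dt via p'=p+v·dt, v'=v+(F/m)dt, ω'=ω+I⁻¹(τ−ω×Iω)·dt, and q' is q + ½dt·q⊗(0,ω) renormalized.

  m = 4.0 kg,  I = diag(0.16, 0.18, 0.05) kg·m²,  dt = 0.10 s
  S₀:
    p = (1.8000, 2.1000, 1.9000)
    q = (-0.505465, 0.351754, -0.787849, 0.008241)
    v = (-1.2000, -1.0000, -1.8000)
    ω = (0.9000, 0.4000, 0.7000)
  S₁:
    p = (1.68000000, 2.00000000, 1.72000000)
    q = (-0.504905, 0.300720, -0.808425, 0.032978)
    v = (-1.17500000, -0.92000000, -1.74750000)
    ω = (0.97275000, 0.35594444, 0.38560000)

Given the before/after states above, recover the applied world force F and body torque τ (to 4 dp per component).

F = (1.0000, 3.2000, 2.1000)
τ = (0.0800, -0.0100, -0.1500)

Δv = v₁−v₀ = (0.02500000, 0.08000000, 0.05250000)
applied force F = (1.0000, 3.2000, 2.1000)
ω₁ − ω₀ = (0.07275000, -0.04405556, -0.31440000)
gyro term ω₀×Iω₀ = (-0.0364, 0.0693, 0.0072)
applied torque τ = (0.0800, -0.0100, -0.1500)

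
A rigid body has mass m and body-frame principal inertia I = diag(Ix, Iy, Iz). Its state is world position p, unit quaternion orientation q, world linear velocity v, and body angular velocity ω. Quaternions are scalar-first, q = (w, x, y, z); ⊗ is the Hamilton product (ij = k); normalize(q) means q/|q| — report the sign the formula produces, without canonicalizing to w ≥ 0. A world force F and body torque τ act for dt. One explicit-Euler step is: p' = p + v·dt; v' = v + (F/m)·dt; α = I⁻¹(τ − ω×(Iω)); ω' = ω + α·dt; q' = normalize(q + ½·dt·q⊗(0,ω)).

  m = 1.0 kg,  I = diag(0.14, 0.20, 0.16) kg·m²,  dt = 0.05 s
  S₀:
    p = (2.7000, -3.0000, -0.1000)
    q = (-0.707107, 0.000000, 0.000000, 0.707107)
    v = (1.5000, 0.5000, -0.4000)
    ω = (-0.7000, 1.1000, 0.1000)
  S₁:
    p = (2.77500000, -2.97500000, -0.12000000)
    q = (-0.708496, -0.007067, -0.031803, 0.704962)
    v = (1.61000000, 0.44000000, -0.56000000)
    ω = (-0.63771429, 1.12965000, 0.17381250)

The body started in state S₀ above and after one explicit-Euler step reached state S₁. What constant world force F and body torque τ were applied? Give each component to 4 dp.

F = (2.2000, -1.2000, -3.2000)
τ = (0.1700, 0.1200, 0.1900)

velocity change Δv = (0.11000000, -0.06000000, -0.16000000)
F = m·Δv/dt = (2.2000, -1.2000, -3.2000)
rate change Δω = (0.06228571, 0.02965000, 0.07381250)
ω₀×(Iω₀) = (-0.0044, 0.0014, -0.0462)
τ = I·(Δω/dt) + ω₀×(Iω₀) = (0.1700, 0.1200, 0.1900)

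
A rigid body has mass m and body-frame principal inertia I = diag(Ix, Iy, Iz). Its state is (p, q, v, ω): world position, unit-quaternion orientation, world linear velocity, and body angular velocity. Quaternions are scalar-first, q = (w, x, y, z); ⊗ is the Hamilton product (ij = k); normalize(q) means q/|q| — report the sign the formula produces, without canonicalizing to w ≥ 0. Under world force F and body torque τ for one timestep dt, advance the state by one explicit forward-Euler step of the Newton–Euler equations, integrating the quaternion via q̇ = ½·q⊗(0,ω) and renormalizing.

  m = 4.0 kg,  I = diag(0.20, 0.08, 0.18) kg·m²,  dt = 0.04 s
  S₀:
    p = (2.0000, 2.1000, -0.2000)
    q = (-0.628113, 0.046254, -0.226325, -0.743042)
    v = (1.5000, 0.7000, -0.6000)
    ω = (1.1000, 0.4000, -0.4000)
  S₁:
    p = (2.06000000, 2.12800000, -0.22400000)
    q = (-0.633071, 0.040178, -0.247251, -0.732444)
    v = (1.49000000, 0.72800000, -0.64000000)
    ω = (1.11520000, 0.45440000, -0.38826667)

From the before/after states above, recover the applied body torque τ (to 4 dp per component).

rate change Δω = (0.01520000, 0.05440000, 0.01173333)
gyro term ω₀×Iω₀ = (-0.0160, -0.0088, -0.0528)
applied torque τ = (0.0600, 0.1000, 0.0000)

τ = (0.0600, 0.1000, 0.0000)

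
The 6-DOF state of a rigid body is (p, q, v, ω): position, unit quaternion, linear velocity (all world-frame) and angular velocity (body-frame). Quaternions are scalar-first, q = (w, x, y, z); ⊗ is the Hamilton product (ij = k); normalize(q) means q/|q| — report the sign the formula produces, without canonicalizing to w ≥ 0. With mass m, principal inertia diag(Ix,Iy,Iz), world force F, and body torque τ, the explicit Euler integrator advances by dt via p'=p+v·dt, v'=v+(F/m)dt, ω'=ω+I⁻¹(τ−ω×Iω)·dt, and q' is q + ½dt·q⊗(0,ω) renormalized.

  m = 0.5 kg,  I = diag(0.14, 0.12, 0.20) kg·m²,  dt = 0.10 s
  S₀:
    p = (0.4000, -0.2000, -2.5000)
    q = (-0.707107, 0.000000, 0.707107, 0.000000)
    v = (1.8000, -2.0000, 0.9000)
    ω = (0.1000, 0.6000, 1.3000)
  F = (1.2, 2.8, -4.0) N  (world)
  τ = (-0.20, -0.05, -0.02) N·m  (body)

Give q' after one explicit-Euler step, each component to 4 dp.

q⊗(0,ω) = (-0.4242642, 0.8485284, -0.4242642, -0.9899498)
updated quaternion q' = (-0.7265, 0.0423, 0.6841, -0.0494)

q' = (-0.7265, 0.0423, 0.6841, -0.0494)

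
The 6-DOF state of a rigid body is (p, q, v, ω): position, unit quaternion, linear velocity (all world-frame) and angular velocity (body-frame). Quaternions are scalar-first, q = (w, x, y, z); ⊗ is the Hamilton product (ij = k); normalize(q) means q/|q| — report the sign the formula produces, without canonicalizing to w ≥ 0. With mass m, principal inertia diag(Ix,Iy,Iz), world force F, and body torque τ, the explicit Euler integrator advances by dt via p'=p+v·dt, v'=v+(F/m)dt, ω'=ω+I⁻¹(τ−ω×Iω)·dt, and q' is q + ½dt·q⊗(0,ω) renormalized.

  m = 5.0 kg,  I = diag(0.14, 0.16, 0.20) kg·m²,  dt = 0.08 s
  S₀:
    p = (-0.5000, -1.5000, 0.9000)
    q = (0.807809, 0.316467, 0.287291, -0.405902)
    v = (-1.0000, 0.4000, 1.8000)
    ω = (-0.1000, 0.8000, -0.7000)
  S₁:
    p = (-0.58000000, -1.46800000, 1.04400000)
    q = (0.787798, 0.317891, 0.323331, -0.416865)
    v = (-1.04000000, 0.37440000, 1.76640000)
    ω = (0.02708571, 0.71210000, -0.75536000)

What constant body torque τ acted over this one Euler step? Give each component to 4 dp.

Δω = ω₁−ω₀ = (0.12708571, -0.08790000, -0.05536000)
ω₀×(Iω₀) = (-0.0224, -0.0042, -0.0016)
I·α + gyro = (0.2000, -0.1800, -0.1400)

τ = (0.2000, -0.1800, -0.1400)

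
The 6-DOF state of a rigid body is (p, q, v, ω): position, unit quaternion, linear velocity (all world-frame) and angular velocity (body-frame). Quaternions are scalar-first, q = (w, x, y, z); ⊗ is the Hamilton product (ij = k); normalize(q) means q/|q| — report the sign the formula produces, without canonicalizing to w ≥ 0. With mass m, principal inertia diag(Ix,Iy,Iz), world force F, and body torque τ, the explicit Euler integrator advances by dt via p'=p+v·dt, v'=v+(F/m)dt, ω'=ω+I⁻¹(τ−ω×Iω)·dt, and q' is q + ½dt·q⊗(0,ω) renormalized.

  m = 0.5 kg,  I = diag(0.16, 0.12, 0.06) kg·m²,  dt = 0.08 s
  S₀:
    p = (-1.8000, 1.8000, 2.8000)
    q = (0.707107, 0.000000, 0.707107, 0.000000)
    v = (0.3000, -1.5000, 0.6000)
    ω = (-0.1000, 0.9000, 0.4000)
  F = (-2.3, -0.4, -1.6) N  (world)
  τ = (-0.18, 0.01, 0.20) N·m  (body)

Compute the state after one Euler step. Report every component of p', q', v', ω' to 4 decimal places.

gyro term ω×Iω = (-0.0216, -0.0040, 0.0036)
angular accel α = (-0.9900, 0.1167, 3.2733)
ω + α·dt = (-0.1792, 0.9093, 0.6619)
q⊗(0,ω) = (-0.6363963, 0.2121321, 0.6363963, 0.3535535)
updated quaternion q' = (0.6811, 0.0085, 0.7320, 0.0141)
linear accel F/m = (-4.6000, -0.8000, -3.2000)
p + v·dt = (-1.7760, 1.6800, 2.8480)
v + (F/m)dt = (-0.0680, -1.5640, 0.3440)

p' = (-1.7760, 1.6800, 2.8480)
q' = (0.6811, 0.0085, 0.7320, 0.0141)
v' = (-0.0680, -1.5640, 0.3440)
ω' = (-0.1792, 0.9093, 0.6619)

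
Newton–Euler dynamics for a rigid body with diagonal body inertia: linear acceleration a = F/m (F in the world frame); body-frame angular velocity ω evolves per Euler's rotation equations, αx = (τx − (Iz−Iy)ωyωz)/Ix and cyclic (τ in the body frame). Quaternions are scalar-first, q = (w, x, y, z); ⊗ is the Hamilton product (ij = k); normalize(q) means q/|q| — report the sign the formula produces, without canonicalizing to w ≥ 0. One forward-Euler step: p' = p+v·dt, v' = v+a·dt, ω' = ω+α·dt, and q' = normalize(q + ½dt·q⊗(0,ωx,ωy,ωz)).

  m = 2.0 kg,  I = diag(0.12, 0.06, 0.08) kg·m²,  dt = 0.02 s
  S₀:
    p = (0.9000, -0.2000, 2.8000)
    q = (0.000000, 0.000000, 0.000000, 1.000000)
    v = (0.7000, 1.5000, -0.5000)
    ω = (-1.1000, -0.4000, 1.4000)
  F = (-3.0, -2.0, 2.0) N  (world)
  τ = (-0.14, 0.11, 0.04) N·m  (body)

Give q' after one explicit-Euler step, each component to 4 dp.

q⊗(0,ω) = (-1.4000000, 0.4000000, -1.1000000, 0.0000000)
updated quaternion q' = (-0.0140, 0.0040, -0.0110, 0.9998)

q' = (-0.0140, 0.0040, -0.0110, 0.9998)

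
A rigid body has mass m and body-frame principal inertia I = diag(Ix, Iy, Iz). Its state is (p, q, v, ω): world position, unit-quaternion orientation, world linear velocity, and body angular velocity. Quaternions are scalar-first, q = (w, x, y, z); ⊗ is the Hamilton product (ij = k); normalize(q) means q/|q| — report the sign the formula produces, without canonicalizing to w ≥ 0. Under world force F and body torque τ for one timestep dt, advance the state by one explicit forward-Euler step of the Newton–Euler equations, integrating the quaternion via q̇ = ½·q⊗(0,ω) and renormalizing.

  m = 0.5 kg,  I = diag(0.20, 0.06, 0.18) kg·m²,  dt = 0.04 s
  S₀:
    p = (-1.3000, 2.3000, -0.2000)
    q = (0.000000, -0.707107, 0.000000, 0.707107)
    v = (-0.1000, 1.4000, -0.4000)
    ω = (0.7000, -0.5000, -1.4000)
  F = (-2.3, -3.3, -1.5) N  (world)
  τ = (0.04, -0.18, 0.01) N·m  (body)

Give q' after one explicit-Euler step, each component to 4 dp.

Hamilton product q⊗(0,ω) = (1.4849247, 0.3535535, -0.4949749, 0.3535535)
updated quaternion q' = (0.0297, -0.6997, -0.0099, 0.7138)

q' = (0.0297, -0.6997, -0.0099, 0.7138)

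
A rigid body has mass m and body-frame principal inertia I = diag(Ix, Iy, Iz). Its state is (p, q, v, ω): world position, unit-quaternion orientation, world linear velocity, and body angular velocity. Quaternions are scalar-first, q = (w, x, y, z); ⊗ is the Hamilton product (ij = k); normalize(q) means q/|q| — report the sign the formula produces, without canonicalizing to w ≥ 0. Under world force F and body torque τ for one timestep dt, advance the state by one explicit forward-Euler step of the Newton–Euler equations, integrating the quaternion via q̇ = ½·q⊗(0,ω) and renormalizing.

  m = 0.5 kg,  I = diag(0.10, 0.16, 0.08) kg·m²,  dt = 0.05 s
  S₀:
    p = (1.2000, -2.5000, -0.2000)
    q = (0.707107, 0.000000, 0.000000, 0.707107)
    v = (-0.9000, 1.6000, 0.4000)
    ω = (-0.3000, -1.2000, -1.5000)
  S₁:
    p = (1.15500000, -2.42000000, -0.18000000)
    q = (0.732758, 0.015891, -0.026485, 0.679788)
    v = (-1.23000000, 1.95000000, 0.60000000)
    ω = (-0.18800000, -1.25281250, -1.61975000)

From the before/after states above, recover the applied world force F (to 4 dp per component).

Δv = v₁−v₀ = (-0.33000000, 0.35000000, 0.20000000)
m·(v₁−v₀)/dt = (-3.3000, 3.5000, 2.0000)

F = (-3.3000, 3.5000, 2.0000)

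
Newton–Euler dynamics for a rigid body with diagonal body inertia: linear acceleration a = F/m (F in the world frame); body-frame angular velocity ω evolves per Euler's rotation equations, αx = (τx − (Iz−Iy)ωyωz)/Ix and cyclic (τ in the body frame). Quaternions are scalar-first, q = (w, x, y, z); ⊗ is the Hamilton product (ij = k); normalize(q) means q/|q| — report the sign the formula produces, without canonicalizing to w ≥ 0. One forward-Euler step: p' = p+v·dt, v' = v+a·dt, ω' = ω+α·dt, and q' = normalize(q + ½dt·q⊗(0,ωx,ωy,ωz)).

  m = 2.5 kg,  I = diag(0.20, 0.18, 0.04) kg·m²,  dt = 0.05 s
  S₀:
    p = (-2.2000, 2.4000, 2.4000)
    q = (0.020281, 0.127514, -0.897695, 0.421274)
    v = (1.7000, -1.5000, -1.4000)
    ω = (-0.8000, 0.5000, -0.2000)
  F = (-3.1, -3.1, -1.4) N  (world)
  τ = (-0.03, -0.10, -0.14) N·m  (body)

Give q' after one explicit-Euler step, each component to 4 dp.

Hamilton product q⊗(0,ω) = (0.6351135, -0.0473228, -0.3013759, -0.6584552)
q + ½dt·q⊗(0,ω), renormalized = (0.0361, 0.1263, -0.9050, 0.4047)

q' = (0.0361, 0.1263, -0.9050, 0.4047)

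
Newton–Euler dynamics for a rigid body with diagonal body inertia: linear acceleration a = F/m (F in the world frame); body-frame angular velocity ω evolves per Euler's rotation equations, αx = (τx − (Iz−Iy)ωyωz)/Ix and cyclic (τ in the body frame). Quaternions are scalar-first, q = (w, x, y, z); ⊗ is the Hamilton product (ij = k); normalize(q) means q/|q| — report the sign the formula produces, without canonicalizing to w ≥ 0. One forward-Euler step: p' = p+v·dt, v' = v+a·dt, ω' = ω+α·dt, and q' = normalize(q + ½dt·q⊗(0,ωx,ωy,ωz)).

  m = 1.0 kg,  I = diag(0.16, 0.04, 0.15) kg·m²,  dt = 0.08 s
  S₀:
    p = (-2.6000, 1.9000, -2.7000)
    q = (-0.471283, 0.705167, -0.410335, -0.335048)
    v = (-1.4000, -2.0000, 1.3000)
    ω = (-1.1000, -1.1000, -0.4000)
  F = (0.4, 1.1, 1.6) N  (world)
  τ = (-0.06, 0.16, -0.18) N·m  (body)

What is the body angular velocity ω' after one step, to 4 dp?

ω' = (-1.1542, -0.7888, -0.4186)

precession coupling ω×(Iω) = (0.0484, 0.0044, -0.1452)
angular accel α = (-0.6775, 3.8900, -0.2320)
ω' = ω + α·dt = (-1.1542, -0.7888, -0.4186)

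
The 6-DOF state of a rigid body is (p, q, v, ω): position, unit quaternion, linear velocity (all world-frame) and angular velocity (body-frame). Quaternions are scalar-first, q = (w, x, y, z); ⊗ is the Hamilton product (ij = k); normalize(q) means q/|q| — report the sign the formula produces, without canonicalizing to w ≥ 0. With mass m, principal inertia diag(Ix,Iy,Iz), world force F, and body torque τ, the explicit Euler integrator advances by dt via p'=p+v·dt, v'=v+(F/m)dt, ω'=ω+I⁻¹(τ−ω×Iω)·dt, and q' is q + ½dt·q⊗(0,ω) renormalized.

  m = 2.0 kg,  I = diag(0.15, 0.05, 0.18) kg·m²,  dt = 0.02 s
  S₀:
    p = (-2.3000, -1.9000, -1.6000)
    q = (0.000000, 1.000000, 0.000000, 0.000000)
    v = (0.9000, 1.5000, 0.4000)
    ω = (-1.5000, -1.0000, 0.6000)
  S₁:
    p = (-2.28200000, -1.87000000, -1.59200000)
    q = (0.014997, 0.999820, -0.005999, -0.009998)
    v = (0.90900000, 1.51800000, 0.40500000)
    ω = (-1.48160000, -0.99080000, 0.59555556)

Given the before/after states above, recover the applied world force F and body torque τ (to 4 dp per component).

ω₁ − ω₀ = (0.01840000, 0.00920000, -0.00444444)
precession coupling = (-0.0780, 0.0270, -0.1500)
τ = I·(Δω/dt) + ω₀×(Iω₀) = (0.0600, 0.0500, -0.1900)
Δv = v₁−v₀ = (0.00900000, 0.01800000, 0.00500000)
applied force F = (0.9000, 1.8000, 0.5000)

F = (0.9000, 1.8000, 0.5000)
τ = (0.0600, 0.0500, -0.1900)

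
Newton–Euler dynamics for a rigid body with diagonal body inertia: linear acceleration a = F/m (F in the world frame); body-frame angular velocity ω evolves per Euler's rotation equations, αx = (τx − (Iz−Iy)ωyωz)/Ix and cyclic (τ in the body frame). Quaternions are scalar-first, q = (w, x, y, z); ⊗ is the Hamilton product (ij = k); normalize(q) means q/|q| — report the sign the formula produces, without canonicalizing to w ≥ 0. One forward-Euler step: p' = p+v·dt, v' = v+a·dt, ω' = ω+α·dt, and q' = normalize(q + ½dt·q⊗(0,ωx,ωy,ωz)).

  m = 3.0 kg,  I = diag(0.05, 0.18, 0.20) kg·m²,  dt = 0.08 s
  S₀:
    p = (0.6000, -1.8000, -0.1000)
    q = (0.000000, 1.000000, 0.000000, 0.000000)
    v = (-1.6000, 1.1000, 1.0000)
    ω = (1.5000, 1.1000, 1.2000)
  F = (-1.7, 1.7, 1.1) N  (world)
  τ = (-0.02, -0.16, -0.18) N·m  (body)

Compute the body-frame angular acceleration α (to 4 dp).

gyro term ω×Iω = (0.0264, -0.2700, 0.2145)
(τ − ω×Iω)/I = (-0.9280, 0.6111, -1.9725)

α = (-0.9280, 0.6111, -1.9725)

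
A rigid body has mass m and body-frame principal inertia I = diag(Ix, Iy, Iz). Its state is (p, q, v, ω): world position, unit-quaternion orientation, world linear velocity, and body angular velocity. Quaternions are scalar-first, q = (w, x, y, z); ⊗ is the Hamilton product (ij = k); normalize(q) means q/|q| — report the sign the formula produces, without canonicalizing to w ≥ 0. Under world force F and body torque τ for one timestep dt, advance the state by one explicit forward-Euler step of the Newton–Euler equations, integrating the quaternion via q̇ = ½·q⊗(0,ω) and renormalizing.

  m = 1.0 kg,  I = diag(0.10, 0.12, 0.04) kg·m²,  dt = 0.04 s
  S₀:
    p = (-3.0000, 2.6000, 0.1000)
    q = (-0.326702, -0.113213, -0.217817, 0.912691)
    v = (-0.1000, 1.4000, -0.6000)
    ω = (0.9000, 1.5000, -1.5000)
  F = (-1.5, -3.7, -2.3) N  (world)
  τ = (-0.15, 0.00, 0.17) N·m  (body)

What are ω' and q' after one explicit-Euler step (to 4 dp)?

ω' = (0.7680, 1.5270, -1.3570)
q' = (-0.2904, -0.1398, -0.2144, 0.9220)

precession coupling ω×(Iω) = (0.1800, -0.0810, 0.0270)
(τ − ω×Iω)/I = (-3.3000, 0.6750, 3.5750)
ω' = ω + α·dt = (0.7680, 1.5270, -1.3570)
2q̇ = q⊗(0,ω) = (1.7976537, -1.3363428, 0.1615494, 0.5162688)
q' = normalize(q + ½dt·q⊗(0,ω)) = (-0.2904, -0.1398, -0.2144, 0.9220)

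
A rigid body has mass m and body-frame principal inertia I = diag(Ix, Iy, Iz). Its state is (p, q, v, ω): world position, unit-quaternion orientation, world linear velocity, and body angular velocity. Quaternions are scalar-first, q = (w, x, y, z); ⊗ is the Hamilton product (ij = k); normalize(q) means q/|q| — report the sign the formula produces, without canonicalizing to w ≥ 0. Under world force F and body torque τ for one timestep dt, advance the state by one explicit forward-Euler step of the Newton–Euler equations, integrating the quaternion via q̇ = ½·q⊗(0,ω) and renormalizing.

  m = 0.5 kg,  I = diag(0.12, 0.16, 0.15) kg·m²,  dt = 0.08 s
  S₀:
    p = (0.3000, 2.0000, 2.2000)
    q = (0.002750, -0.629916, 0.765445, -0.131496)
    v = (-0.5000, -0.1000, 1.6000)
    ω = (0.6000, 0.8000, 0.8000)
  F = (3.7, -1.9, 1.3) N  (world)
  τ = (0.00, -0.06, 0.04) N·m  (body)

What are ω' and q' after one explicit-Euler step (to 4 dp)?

(τ − ω×Iω)/I = (0.0533, -0.2850, 0.1387)
ω' = ω + α·dt = (0.6043, 0.7772, 0.8111)
q⊗(0,ω) = (-0.1292096, 0.7192028, 0.4272352, -0.9609998)
q + ½dt·q⊗(0,ω), renormalized = (-0.0024, -0.6004, 0.7815, -0.1697)

ω' = (0.6043, 0.7772, 0.8111)
q' = (-0.0024, -0.6004, 0.7815, -0.1697)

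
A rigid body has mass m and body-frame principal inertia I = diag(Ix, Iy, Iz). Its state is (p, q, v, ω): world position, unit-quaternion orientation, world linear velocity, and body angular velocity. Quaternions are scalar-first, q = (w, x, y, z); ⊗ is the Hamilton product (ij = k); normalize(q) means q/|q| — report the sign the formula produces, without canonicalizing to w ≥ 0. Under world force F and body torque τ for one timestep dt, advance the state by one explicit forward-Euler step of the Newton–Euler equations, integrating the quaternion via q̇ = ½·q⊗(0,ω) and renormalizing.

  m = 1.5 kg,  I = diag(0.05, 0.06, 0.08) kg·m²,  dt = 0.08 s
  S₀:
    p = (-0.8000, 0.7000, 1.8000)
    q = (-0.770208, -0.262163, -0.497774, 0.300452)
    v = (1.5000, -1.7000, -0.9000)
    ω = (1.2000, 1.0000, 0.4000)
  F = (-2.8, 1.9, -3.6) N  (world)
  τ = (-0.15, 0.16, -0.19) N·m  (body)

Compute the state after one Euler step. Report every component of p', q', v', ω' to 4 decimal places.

ω×(Iω) gyroscopic = (0.0080, -0.0144, 0.0120)
α = I⁻¹(τ − ω×Iω) = (-3.1600, 2.9067, -2.5250)
ω + α·dt = (0.9472, 1.2325, 0.1980)
Hamilton product q⊗(0,ω) = (0.6921888, -1.4238112, -0.3048004, 0.0270826)
q + ½dt·q⊗(0,ω), renormalized = (-0.7410, -0.3185, -0.5089, 0.3009)
p + v·dt = (-0.6800, 0.5640, 1.7280)
v + (F/m)dt = (1.3507, -1.5987, -1.0920)

p' = (-0.6800, 0.5640, 1.7280)
q' = (-0.7410, -0.3185, -0.5089, 0.3009)
v' = (1.3507, -1.5987, -1.0920)
ω' = (0.9472, 1.2325, 0.1980)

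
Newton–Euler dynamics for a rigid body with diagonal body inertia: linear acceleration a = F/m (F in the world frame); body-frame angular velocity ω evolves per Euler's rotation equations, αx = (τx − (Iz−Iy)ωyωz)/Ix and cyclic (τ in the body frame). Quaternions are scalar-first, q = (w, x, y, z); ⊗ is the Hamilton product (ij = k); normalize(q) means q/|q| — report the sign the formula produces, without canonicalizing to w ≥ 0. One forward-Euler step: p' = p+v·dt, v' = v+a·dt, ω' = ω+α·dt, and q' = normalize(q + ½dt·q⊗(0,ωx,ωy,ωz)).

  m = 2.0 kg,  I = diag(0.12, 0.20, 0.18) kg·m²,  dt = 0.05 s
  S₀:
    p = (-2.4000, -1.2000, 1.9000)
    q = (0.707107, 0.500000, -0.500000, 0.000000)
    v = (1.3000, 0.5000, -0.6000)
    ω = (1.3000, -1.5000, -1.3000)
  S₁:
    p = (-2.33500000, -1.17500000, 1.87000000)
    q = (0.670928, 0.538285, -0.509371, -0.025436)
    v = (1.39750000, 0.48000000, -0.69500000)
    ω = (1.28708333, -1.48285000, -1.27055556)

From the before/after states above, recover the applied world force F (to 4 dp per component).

v₁ − v₀ = (0.09750000, -0.02000000, -0.09500000)
m·(v₁−v₀)/dt = (3.9000, -0.8000, -3.8000)

F = (3.9000, -0.8000, -3.8000)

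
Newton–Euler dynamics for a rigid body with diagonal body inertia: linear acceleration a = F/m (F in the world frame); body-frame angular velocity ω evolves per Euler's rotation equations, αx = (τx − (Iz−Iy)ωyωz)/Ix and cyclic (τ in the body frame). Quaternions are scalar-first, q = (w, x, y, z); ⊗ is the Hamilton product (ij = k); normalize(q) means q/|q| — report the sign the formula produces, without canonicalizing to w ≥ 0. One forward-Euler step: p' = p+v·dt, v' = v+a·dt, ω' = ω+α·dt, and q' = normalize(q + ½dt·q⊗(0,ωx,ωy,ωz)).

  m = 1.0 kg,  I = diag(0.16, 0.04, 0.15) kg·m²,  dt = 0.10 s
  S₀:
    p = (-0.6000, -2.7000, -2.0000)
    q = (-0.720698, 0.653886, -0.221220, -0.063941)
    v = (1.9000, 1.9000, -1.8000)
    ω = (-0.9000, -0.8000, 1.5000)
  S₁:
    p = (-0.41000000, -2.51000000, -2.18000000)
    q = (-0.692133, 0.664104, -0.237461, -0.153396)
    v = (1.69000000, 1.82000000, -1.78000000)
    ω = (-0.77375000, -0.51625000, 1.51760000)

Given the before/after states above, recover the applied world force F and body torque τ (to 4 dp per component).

F = (-2.1000, -0.8000, 0.2000)
τ = (0.0700, 0.1000, -0.0600)

velocity change Δv = (-0.21000000, -0.08000000, 0.02000000)
m·(v₁−v₀)/dt = (-2.1000, -0.8000, 0.2000)
ω₁ − ω₀ = (0.12625000, 0.28375000, 0.01760000)
precession coupling = (-0.1320, -0.0135, -0.0864)
I·α + gyro = (0.0700, 0.1000, -0.0600)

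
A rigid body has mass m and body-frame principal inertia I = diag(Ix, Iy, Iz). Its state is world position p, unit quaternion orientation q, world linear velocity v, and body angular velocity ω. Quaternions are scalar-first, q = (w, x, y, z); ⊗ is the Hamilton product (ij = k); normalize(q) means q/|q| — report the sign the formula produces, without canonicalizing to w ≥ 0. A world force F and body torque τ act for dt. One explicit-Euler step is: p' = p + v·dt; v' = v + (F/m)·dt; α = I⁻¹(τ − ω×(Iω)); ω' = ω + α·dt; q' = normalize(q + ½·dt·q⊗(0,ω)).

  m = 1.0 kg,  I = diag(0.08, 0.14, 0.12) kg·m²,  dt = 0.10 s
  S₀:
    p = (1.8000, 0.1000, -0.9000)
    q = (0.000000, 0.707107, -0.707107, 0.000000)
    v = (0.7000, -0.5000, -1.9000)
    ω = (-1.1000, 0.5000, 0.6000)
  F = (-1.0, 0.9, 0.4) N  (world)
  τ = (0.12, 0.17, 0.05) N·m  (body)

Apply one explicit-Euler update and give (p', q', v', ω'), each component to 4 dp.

p' = (1.8700, 0.0500, -1.0900)
q' = (0.0564, 0.6843, -0.7267, -0.0212)
v' = (0.6000, -0.4100, -1.8600)
ω' = (-0.9425, 0.6026, 0.6692)

angular accel α = (1.5750, 1.0257, 0.6917)
new body rate ω' = (-0.9425, 0.6026, 0.6692)
q⊗(0,ω) = (1.1313712, -0.4242642, -0.4242642, -0.4242642)
updated quaternion q' = (0.0564, 0.6843, -0.7267, -0.0212)
a = F/m = (-1.0000, 0.9000, 0.4000)
p + v·dt = (1.8700, 0.0500, -1.0900)
v' = v + a·dt = (0.6000, -0.4100, -1.8600)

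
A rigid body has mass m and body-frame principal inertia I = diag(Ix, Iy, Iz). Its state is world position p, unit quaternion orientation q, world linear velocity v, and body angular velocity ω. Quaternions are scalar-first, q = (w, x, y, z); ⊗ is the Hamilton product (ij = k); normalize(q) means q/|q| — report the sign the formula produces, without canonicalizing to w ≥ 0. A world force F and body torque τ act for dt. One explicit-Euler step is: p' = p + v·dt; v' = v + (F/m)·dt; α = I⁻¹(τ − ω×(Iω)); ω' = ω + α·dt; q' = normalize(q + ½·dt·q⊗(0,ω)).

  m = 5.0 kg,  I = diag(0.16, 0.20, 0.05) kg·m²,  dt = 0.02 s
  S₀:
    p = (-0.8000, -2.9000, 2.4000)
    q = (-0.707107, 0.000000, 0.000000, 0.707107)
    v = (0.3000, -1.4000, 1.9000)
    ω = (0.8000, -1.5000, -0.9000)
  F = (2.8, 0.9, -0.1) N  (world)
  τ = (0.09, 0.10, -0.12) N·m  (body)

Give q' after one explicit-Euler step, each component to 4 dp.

q⊗(0,ω) = (0.6363963, 0.4949749, 1.6263461, 0.6363963)
updated quaternion q' = (-0.7006, 0.0049, 0.0163, 0.7133)

q' = (-0.7006, 0.0049, 0.0163, 0.7133)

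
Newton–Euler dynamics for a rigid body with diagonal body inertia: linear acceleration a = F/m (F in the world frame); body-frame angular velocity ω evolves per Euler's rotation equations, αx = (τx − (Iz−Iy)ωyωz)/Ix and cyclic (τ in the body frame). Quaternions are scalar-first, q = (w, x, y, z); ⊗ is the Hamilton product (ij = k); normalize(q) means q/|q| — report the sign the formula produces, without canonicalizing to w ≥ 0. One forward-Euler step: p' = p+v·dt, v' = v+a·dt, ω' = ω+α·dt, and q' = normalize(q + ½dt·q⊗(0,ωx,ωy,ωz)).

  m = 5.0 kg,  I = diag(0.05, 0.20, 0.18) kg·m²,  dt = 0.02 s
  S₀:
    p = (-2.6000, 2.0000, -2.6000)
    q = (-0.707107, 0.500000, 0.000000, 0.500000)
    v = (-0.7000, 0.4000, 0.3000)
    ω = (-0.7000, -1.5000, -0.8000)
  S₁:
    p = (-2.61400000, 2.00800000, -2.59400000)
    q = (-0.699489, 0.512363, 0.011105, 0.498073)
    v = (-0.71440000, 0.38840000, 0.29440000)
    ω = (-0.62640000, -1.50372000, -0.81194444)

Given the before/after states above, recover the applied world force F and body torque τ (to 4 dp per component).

F = (-3.6000, -2.9000, -1.4000)
τ = (0.1600, -0.1100, 0.0500)

Δv = v₁−v₀ = (-0.01440000, -0.01160000, -0.00560000)
applied force F = (-3.6000, -2.9000, -1.4000)
rate change Δω = (0.07360000, -0.00372000, -0.01194444)
precession coupling = (-0.0240, -0.0728, 0.1575)
τ = I·(Δω/dt) + ω₀×(Iω₀) = (0.1600, -0.1100, 0.0500)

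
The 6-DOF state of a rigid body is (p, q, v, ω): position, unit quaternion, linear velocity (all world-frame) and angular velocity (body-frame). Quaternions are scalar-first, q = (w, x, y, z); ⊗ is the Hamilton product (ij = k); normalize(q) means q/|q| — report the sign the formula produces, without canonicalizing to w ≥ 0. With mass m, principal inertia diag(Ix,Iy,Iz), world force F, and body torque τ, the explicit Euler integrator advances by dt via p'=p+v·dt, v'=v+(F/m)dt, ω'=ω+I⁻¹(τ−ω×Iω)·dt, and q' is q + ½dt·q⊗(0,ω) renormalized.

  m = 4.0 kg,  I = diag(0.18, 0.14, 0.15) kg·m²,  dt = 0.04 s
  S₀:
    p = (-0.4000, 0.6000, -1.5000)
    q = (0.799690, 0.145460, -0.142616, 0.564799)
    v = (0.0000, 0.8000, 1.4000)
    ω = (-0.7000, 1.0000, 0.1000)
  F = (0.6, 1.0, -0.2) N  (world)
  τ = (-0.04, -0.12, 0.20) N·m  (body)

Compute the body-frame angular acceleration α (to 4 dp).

gyro term ω×Iω = (0.0010, -0.0021, 0.0280)
(τ − ω×Iω)/I = (-0.2278, -0.8421, 1.1467)

α = (-0.2278, -0.8421, 1.1467)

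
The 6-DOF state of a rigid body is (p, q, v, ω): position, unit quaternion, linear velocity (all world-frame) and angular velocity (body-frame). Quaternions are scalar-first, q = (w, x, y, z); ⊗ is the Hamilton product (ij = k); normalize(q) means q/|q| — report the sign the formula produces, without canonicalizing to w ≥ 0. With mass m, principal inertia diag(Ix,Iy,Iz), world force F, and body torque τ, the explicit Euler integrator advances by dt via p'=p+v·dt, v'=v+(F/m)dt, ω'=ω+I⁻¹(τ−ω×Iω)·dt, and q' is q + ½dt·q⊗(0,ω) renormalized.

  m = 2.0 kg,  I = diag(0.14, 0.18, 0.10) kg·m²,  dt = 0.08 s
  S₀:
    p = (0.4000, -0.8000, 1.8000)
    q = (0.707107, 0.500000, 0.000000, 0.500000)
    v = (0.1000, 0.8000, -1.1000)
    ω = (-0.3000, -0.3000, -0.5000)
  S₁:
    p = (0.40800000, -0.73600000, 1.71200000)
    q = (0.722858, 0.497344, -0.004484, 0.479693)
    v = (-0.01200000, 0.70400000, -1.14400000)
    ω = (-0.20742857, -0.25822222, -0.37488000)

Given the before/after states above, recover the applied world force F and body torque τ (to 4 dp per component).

velocity change Δv = (-0.11200000, -0.09600000, -0.04400000)
F = m·Δv/dt = (-2.8000, -2.4000, -1.1000)
ω₁ − ω₀ = (0.09257143, 0.04177778, 0.12512000)
I·α + gyro = (0.1500, 0.1000, 0.1600)

F = (-2.8000, -2.4000, -1.1000)
τ = (0.1500, 0.1000, 0.1600)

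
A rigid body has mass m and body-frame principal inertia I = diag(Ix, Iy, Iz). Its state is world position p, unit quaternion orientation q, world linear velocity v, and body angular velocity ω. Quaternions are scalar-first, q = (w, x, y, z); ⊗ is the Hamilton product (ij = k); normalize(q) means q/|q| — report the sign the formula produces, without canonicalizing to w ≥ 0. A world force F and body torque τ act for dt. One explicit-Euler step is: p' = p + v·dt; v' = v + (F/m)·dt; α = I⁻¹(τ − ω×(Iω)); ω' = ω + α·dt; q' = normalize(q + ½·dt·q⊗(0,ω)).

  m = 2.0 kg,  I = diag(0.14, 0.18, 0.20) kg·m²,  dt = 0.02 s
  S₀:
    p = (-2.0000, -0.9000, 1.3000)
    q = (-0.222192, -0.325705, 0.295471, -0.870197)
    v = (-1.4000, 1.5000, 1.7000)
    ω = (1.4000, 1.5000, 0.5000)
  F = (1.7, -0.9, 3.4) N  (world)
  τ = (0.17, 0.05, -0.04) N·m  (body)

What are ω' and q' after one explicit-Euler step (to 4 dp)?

ω' = (1.4221, 1.5102, 0.4876)
q' = (-0.2177, -0.3142, 0.2815, -0.8801)

precession coupling ω×(Iω) = (0.0150, -0.0420, 0.0840)
angular accel α = (1.1071, 0.5111, -0.6200)
ω + α·dt = (1.4221, 1.5102, 0.4876)
q⊗(0,ω) = (0.4478790, 1.1419622, -1.3887113, -1.0133129)
q' = normalize(q + ½dt·q⊗(0,ω)) = (-0.2177, -0.3142, 0.2815, -0.8801)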